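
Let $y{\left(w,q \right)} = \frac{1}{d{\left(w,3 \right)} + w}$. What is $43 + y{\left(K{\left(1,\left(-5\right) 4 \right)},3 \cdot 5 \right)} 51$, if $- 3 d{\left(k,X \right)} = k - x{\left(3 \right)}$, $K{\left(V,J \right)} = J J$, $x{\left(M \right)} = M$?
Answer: $\frac{34682}{803} \approx 43.191$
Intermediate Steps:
$K{\left(V,J \right)} = J^{2}$
$d{\left(k,X \right)} = 1 - \frac{k}{3}$ ($d{\left(k,X \right)} = - \frac{k - 3}{3} = - \frac{-3 + k}{3} = 1 - \frac{k}{3}$)
$y{\left(w,q \right)} = \frac{1}{1 + \frac{2 w}{3}}$ ($y{\left(w,q \right)} = \frac{1}{\left(1 - \frac{w}{3}\right) + w} = \frac{1}{1 + \frac{2 w}{3}}$)
$43 + y{\left(K{\left(1,\left(-5\right) 4 \right)},3 \cdot 5 \right)} 51 = 43 + \frac{3}{3 + 2 \left(\left(-5\right) 4\right)^{2}} \cdot 51 = 43 + \frac{3}{3 + 2 \left(-20\right)^{2}} \cdot 51 = 43 + \frac{3}{3 + 2 \cdot 400} \cdot 51 = 43 + \frac{3}{3 + 800} \cdot 51 = 43 + \frac{3}{803} \cdot 51 = 43 + \frac{153}{803} = \frac{34682}{803}$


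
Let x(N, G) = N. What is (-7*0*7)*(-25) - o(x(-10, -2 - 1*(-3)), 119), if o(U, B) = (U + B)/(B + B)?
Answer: -109/238 ≈ -0.45798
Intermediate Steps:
o(U, B) = (B + U)/(2*B) (o(U, B) = (B + U)/((2*B)) = (B + U)*(1/(2*B)) = (B + U)/(2*B))
(-7*0*7)*(-25) - o(x(-10, -2 - 1*(-3)), 119) = (-7*0*7)*(-25) - (119 - 10)/(2*119) = (0*7)*(-25) - 109/(2*119) = 0*(-25) - 1*109/238 = 0 - 109/238 = -109/238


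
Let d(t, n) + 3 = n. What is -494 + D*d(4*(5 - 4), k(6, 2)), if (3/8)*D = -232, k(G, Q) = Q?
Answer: 374/3 ≈ 124.67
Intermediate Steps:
d(t, n) = -3 + n
D = -1856/3 (D = (8/3)*(-232) = -1856/3 ≈ -618.67)
-494 + D*d(4*(5 - 4), k(6, 2)) = -494 - 1856*(-3 + 2)/3 = -494 - 1856/3*(-1) = -494 + 1856/3 = 374/3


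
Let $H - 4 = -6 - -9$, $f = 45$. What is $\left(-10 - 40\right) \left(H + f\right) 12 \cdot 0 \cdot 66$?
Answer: $0$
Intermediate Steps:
$H = 7$ ($H = 4 - -3 = 4 + \left(-6 + 9\right) = 4 + 3 = 7$)
$\left(-10 - 40\right) \left(H + f\right) 12 \cdot 0 \cdot 66 = \left(-10 - 40\right) \left(7 + 45\right) 12 \cdot 0 \cdot 66 = \left(-50\right) 52 \cdot 0 \cdot 66 = \left(-2600\right) 0 \cdot 66 = 0 \cdot 66 = 0$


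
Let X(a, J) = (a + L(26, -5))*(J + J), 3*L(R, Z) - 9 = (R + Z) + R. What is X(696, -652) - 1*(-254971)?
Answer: -2030863/3 ≈ -6.7695e+5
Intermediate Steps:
L(R, Z) = 3 + Z/3 + 2*R/3 (L(R, Z) = 3 + ((R + Z) + R)/3 = 3 + (Z + 2*R)/3 = 3 + (Z/3 + 2*R/3) = 3 + Z/3 + 2*R/3)
X(a, J) = 2*J*(56/3 + a) (X(a, J) = (a + (3 + (⅓)*(-5) + (⅔)*26))*(J + J) = (a + (3 - 5/3 + 52/3))*(2*J) = (a + 56/3)*(2*J) = (56/3 + a)*(2*J) = 2*J*(56/3 + a))
X(696, -652) - 1*(-254971) = (⅔)*(-652)*(56 + 3*696) - 1*(-254971) = (⅔)*(-652)*(56 + 2088) + 254971 = (⅔)*(-652)*2144 + 254971 = -2795776/3 + 254971 = -2030863/3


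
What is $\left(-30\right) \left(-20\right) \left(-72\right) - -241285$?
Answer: $198085$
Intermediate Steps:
$\left(-30\right) \left(-20\right) \left(-72\right) - -241285 = 600 \left(-72\right) + 241285 = -43200 + 241285 = 198085$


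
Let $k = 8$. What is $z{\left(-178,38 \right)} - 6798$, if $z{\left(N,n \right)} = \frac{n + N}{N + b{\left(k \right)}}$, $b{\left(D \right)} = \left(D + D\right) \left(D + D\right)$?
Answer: $- \frac{265192}{39} \approx -6799.8$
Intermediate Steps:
$b{\left(D \right)} = 4 D^{2}$ ($b{\left(D \right)} = 2 D 2 D = 4 D^{2}$)
$z{\left(N,n \right)} = \frac{N + n}{256 + N}$ ($z{\left(N,n \right)} = \frac{n + N}{N + 4 \cdot 8^{2}} = \frac{N + n}{N + 4 \cdot 64} = \frac{N + n}{N + 256} = \frac{N + n}{256 + N}$)
$z{\left(-178,38 \right)} - 6798 = \frac{-178 + 38}{256 - 178} - 6798 = \frac{1}{78} \left(-140\right) - 6798 = - \frac{70}{39} - 6798 = - \frac{265192}{39}$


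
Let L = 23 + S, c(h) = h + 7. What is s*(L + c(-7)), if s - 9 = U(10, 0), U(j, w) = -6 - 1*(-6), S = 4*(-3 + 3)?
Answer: 207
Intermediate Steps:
c(h) = 7 + h
S = 0 (S = 4*0 = 0)
L = 23 (L = 23 + 0 = 23)
U(j, w) = 0 (U(j, w) = -6 + 6 = 0)
s = 9 (s = 9 + 0 = 9)
s*(L + c(-7)) = 9*(23 + (7 - 7)) = 9*(23 + 0) = 9*23 = 207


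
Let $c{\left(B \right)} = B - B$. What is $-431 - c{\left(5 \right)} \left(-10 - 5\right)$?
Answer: $-431$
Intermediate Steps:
$c{\left(B \right)} = 0$
$-431 - c{\left(5 \right)} \left(-10 - 5\right) = -431 - 0 \left(-10 - 5\right) = -431 - 0 \left(-15\right) = -431 - 0 = -431 + 0 = -431$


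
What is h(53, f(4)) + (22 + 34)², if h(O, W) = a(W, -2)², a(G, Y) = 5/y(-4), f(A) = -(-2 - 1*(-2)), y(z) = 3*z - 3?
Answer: 28225/9 ≈ 3136.1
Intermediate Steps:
y(z) = -3 + 3*z
f(A) = 0 (f(A) = -(-2 + 2) = -1*0 = 0)
a(G, Y) = -⅓ (a(G, Y) = 5/(-3 + 3*(-4)) = 5/(-3 - 12) = 5/(-15) = 5*(-1/15) = -⅓)
h(O, W) = ⅑ (h(O, W) = (-⅓)² = ⅑)
h(53, f(4)) + (22 + 34)² = ⅑ + (22 + 34)² = ⅑ + 56² = ⅑ + 3136 = 28225/9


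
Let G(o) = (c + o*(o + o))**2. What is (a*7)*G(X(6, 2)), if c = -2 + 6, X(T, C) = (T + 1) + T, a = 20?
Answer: 16374960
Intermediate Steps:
X(T, C) = 1 + 2*T (X(T, C) = (1 + T) + T = 1 + 2*T)
c = 4
G(o) = (4 + 2*o**2)**2 (G(o) = (4 + o*(o + o))**2 = (4 + o*(2*o))**2 = (4 + 2*o**2)**2)
(a*7)*G(X(6, 2)) = (20*7)*(4*(2 + (1 + 2*6)**2)**2) = 140*(4*(2 + (1 + 12)**2)**2) = 140*(4*(2 + 13**2)**2) = 140*(4*(2 + 169)**2) = 140*(4*171**2) = 140*(4*29241) = 140*116964 = 16374960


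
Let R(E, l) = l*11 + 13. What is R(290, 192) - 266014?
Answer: -263889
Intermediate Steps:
R(E, l) = 13 + 11*l (R(E, l) = 11*l + 13 = 13 + 11*l)
R(290, 192) - 266014 = (13 + 11*192) - 266014 = (13 + 2112) - 266014 = 2125 - 266014 = -263889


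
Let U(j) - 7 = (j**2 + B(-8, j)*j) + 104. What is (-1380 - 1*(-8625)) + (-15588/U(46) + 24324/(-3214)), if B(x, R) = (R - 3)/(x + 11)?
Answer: 100633808679/13915013 ≈ 7232.0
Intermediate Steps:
B(x, R) = (-3 + R)/(11 + x)
U(j) = 111 + j**2 + j*(-1 + j/3) (U(j) = 7 + ((j**2 + ((-3 + j)/(11 - 8))*j) + 104) = 7 + ((j**2 + ((-3 + j)/3)*j) + 104) = 7 + ((j**2 + (-1 + j/3)*j) + 104) = 7 + ((j**2 + j*(-1 + j/3)) + 104) = 7 + (104 + j**2 + j*(-1 + j/3)) = 111 + j**2 + j*(-1 + j/3))
(-1380 - 1*(-8625)) + (-15588/U(46) + 24324/(-3214)) = (-1380 - 1*(-8625)) + (-15588/(111 - 1*46 + (4/3)*46**2) + 24324/(-3214)) = (-1380 + 8625) + (-15588/(111 - 46 + (4/3)*2116) + 24324*(-1/3214)) = 7245 + (-15588/(111 - 46 + 8464/3) - 12162/1607) = 7245 + (-15588/8659/3 - 12162/1607) = 7245 + (-15588*3/8659 - 12162/1607) = 7245 + (-46764/8659 - 12162/1607) = 7245 - 180460506/13915013 = 100633808679/13915013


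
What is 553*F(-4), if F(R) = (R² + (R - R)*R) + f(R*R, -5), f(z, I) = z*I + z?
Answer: -26544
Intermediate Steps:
f(z, I) = z + I*z (f(z, I) = I*z + z = z + I*z)
F(R) = -3*R² (F(R) = (R² + (R - R)*R) + (R*R)*(1 - 5) = (R² + 0*R) + R²*(-4) = (R² + 0) - 4*R² = R² - 4*R² = -3*R²)
553*F(-4) = 553*(-3*(-4)²) = 553*(-3*16) = 553*(-48) = -26544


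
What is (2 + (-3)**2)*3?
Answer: 33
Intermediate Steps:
(2 + (-3)**2)*3 = (2 + 9)*3 = 11*3 = 33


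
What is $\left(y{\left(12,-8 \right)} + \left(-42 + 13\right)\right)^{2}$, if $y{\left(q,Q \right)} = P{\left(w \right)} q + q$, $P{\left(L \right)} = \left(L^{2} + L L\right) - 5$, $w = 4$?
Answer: $94249$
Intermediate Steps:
$P{\left(L \right)} = -5 + 2 L^{2}$ ($P{\left(L \right)} = \left(L^{2} + L^{2}\right) - 5 = 2 L^{2} - 5 = -5 + 2 L^{2}$)
$y{\left(q,Q \right)} = 28 q$ ($y{\left(q,Q \right)} = \left(-5 + 2 \cdot 4^{2}\right) q + q = \left(-5 + 2 \cdot 16\right) q + q = \left(-5 + 32\right) q + q = 27 q + q = 28 q$)
$\left(y{\left(12,-8 \right)} + \left(-42 + 13\right)\right)^{2} = \left(28 \cdot 12 + \left(-42 + 13\right)\right)^{2} = \left(336 - 29\right)^{2} = 307^{2} = 94249$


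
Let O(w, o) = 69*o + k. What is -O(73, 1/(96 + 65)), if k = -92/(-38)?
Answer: -379/133 ≈ -2.8496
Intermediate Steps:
k = 46/19 (k = -92*(-1/38) = 46/19 ≈ 2.4211)
O(w, o) = 46/19 + 69*o (O(w, o) = 69*o + 46/19 = 46/19 + 69*o)
-O(73, 1/(96 + 65)) = -(46/19 + 69/(96 + 65)) = -(46/19 + 69/161) = -(46/19 + 69*(1/161)) = -(46/19 + 3/7) = -1*379/133 = -379/133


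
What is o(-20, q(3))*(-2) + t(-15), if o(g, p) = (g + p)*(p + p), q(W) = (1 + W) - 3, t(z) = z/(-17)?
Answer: 1307/17 ≈ 76.882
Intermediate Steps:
t(z) = -z/17 (t(z) = z*(-1/17) = -z/17)
q(W) = -2 + W
o(g, p) = 2*p*(g + p) (o(g, p) = (g + p)*(2*p) = 2*p*(g + p))
o(-20, q(3))*(-2) + t(-15) = (2*(-2 + 3)*(-20 + (-2 + 3)))*(-2) - 1/17*(-15) = (2*1*(-20 + 1))*(-2) + 15/17 = (2*1*(-19))*(-2) + 15/17 = -38*(-2) + 15/17 = 76 + 15/17 = 1307/17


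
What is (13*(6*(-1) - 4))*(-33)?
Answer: 4290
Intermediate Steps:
(13*(6*(-1) - 4))*(-33) = (13*(-6 - 4))*(-33) = (13*(-10))*(-33) = -130*(-33) = 4290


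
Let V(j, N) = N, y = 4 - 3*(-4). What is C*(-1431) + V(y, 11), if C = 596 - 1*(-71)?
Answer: -954466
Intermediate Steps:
y = 16 (y = 4 + 12 = 16)
C = 667 (C = 596 + 71 = 667)
C*(-1431) + V(y, 11) = 667*(-1431) + 11 = -954477 + 11 = -954466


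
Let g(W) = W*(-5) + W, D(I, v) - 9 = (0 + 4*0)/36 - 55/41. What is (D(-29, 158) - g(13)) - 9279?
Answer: -377993/41 ≈ -9219.3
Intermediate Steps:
D(I, v) = 314/41 (D(I, v) = 9 + ((0 + 4*0)/36 - 55/41) = 9 + ((0 + 0)*(1/36) - 55*1/41) = 9 + (0*(1/36) - 55/41) = 9 + (0 - 55/41) = 9 - 55/41 = 314/41)
g(W) = -4*W (g(W) = -5*W + W = -4*W)
(D(-29, 158) - g(13)) - 9279 = (314/41 - (-4)*13) - 9279 = (314/41 - 1*(-52)) - 9279 = (314/41 + 52) - 9279 = 2446/41 - 9279 = -377993/41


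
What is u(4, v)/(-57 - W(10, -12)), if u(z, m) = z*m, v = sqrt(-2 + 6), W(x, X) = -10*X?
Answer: -8/177 ≈ -0.045198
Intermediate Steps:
v = 2 (v = sqrt(4) = 2)
u(z, m) = m*z
u(4, v)/(-57 - W(10, -12)) = (2*4)/(-57 - (-10)*(-12)) = 8/(-57 - 1*120) = 8/(-57 - 120) = 8/(-177) = -1/177*8 = -8/177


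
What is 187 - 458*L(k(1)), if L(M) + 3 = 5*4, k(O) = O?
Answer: -7599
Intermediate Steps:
L(M) = 17 (L(M) = -3 + 5*4 = -3 + 20 = 17)
187 - 458*L(k(1)) = 187 - 458*17 = 187 - 7786 = -7599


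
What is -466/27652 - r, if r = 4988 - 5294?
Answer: 4230523/13826 ≈ 305.98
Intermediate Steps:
r = -306
-466/27652 - r = -466/27652 - 1*(-306) = -466*1/27652 + 306 = -233/13826 + 306 = 4230523/13826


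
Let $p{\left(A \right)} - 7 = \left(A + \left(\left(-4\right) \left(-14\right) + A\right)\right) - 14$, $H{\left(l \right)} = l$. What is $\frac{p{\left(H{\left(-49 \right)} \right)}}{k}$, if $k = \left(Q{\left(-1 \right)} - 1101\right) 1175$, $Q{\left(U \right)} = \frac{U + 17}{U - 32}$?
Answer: $\frac{1617}{42710075} \approx 3.786 \cdot 10^{-5}$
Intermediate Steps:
$Q{\left(U \right)} = \frac{17 + U}{-32 + U}$
$p{\left(A \right)} = 49 + 2 A$ ($p{\left(A \right)} = 7 + \left(\left(A + \left(\left(-4\right) \left(-14\right) + A\right)\right) - 14\right) = 7 + \left(\left(A + \left(56 + A\right)\right) - 14\right) = 7 + \left(\left(56 + 2 A\right) - 14\right) = 7 + \left(42 + 2 A\right) = 49 + 2 A$)
$k = - \frac{42710075}{33}$ ($k = \left(\frac{17 - 1}{-32 - 1} - 1101\right) 1175 = \left(\frac{1}{-33} \cdot 16 - 1101\right) 1175 = \left(\left(- \frac{1}{33}\right) 16 - 1101\right) 1175 = \left(- \frac{16}{33} - 1101\right) 1175 = \left(- \frac{36349}{33}\right) 1175 = - \frac{42710075}{33} \approx -1.2942 \cdot 10^{6}$)
$\frac{p{\left(H{\left(-49 \right)} \right)}}{k} = \frac{49 + 2 \left(-49\right)}{- \frac{42710075}{33}} = \left(49 - 98\right) \left(- \frac{33}{42710075}\right) = \left(-49\right) \left(- \frac{33}{42710075}\right) = \frac{1617}{42710075}$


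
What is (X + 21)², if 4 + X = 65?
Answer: 6724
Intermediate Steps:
X = 61 (X = -4 + 65 = 61)
(X + 21)² = (61 + 21)² = 82² = 6724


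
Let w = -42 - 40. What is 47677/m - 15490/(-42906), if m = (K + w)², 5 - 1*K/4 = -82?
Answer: 32057549/30978132 ≈ 1.0348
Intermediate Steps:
w = -82
K = 348 (K = 20 - 4*(-82) = 20 + 328 = 348)
m = 70756 (m = (348 - 82)² = 266² = 70756)
47677/m - 15490/(-42906) = 47677/70756 - 15490/(-42906) = 47677*(1/70756) - 15490*(-1/42906) = 973/1444 + 7745/21453 = 32057549/30978132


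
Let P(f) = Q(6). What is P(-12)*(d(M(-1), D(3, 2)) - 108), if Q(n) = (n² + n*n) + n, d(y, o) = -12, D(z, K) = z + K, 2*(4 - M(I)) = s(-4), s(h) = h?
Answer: -9360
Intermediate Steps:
M(I) = 6 (M(I) = 4 - ½*(-4) = 4 + 2 = 6)
D(z, K) = K + z
Q(n) = n + 2*n² (Q(n) = (n² + n²) + n = 2*n² + n = n + 2*n²)
P(f) = 78 (P(f) = 6*(1 + 2*6) = 6*(1 + 12) = 6*13 = 78)
P(-12)*(d(M(-1), D(3, 2)) - 108) = 78*(-12 - 108) = 78*(-120) = -9360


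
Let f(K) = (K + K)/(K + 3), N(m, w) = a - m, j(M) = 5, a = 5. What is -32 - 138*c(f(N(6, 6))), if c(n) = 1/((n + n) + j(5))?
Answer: -78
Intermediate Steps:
N(m, w) = 5 - m
f(K) = 2*K/(3 + K) (f(K) = (2*K)/(3 + K) = 2*K/(3 + K))
c(n) = 1/(5 + 2*n) (c(n) = 1/((n + n) + 5) = 1/(2*n + 5) = 1/(5 + 2*n))
-32 - 138*c(f(N(6, 6))) = -32 - 138/(5 + 2*(2*(5 - 1*6)/(3 + (5 - 1*6)))) = -32 - 138/(5 + 2*(2*(5 - 6)/(3 + (5 - 6)))) = -32 - 138/(5 + 2*(2*(-1)/(3 - 1))) = -32 - 138/(5 + 2*(2*(-1)/2)) = -32 - 138/(5 + 2*(2*(-1)*(½))) = -32 - 138/(5 + 2*(-1)) = -32 - 138/(5 - 2) = -32 - 138/3 = -32 - 138*⅓ = -32 - 46 = -78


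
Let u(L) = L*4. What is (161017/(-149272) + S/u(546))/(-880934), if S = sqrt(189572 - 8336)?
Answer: 161017/131498780048 - sqrt(45309)/961979928 ≈ 1.0032e-6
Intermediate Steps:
u(L) = 4*L
S = 2*sqrt(45309) (S = sqrt(181236) = 2*sqrt(45309) ≈ 425.72)
(161017/(-149272) + S/u(546))/(-880934) = (161017/(-149272) + (2*sqrt(45309))/((4*546)))/(-880934) = (161017*(-1/149272) + (2*sqrt(45309))/2184)*(-1/880934) = (-161017/149272 + (2*sqrt(45309))*(1/2184))*(-1/880934) = (-161017/149272 + sqrt(45309)/1092)*(-1/880934) = 161017/131498780048 - sqrt(45309)/961979928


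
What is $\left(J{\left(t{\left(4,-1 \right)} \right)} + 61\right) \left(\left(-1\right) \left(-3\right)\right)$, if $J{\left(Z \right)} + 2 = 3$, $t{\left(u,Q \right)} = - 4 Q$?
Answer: $186$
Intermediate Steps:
$J{\left(Z \right)} = 1$ ($J{\left(Z \right)} = -2 + 3 = 1$)
$\left(J{\left(t{\left(4,-1 \right)} \right)} + 61\right) \left(\left(-1\right) \left(-3\right)\right) = \left(1 + 61\right) \left(\left(-1\right) \left(-3\right)\right) = 62 \cdot 3 = 186$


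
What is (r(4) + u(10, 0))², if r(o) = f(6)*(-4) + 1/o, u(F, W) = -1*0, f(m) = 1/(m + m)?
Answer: 1/144 ≈ 0.0069444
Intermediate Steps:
f(m) = 1/(2*m)
u(F, W) = 0
r(o) = -⅓ + 1/o (r(o) = ((½)/6)*(-4) + 1/o = ((½)*(⅙))*(-4) + 1/o = (1/12)*(-4) + 1/o = -⅓ + 1/o)
(r(4) + u(10, 0))² = ((⅓)*(3 - 1*4)/4 + 0)² = ((⅓)*(¼)*(3 - 4) + 0)² = ((⅓)*(¼)*(-1) + 0)² = (-1/12 + 0)² = (-1/12)² = 1/144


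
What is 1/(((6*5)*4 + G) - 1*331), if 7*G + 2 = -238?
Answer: -7/1717 ≈ -0.0040769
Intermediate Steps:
G = -240/7 (G = -2/7 + (⅐)*(-238) = -2/7 - 34 = -240/7 ≈ -34.286)
1/(((6*5)*4 + G) - 1*331) = 1/(((6*5)*4 - 240/7) - 1*331) = 1/((30*4 - 240/7) - 331) = 1/((120 - 240/7) - 331) = 1/(600/7 - 331) = 1/(-1717/7) = -7/1717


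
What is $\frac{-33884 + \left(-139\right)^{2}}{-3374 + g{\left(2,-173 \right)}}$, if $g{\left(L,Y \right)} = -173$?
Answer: $\frac{14563}{3547} \approx 4.1057$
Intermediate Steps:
$\frac{-33884 + \left(-139\right)^{2}}{-3374 + g{\left(2,-173 \right)}} = \frac{-33884 + \left(-139\right)^{2}}{-3374 - 173} = \frac{-33884 + 19321}{-3547} = \left(-14563\right) \left(- \frac{1}{3547}\right) = \frac{14563}{3547}$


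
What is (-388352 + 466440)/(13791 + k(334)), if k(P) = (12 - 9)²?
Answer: 9761/1725 ≈ 5.6586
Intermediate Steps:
k(P) = 9 (k(P) = 3² = 9)
(-388352 + 466440)/(13791 + k(334)) = (-388352 + 466440)/(13791 + 9) = 78088/13800 = 78088*(1/13800) = 9761/1725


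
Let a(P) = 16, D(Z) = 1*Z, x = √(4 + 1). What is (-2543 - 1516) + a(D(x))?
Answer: -4043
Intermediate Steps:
x = √5 ≈ 2.2361
D(Z) = Z
(-2543 - 1516) + a(D(x)) = (-2543 - 1516) + 16 = -4059 + 16 = -4043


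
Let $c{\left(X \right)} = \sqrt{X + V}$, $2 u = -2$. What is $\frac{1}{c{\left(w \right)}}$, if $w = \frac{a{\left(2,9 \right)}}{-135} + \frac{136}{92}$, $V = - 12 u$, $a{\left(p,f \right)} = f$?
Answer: $\frac{\sqrt{1596315}}{4627} \approx 0.27306$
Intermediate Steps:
$u = -1$ ($u = \frac{1}{2} \left(-2\right) = -1$)
$V = 12$ ($V = \left(-12\right) \left(-1\right) = 12$)
$w = \frac{487}{345}$ ($w = \frac{9}{-135} + \frac{136}{92} = 9 \left(- \frac{1}{135}\right) + 136 \cdot \frac{1}{92} = - \frac{1}{15} + \frac{34}{23} = \frac{487}{345} \approx 1.4116$)
$c{\left(X \right)} = \sqrt{12 + X}$ ($c{\left(X \right)} = \sqrt{X + 12} = \sqrt{12 + X}$)
$\frac{1}{c{\left(w \right)}} = \frac{1}{\sqrt{12 + \frac{487}{345}}} = \frac{1}{\sqrt{\frac{4627}{345}}} = \frac{1}{\frac{1}{345} \sqrt{1596315}} = \frac{\sqrt{1596315}}{4627}$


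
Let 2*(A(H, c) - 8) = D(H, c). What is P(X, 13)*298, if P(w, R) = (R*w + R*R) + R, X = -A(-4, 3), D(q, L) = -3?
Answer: 29055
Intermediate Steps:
A(H, c) = 13/2 (A(H, c) = 8 + (1/2)*(-3) = 8 - 3/2 = 13/2)
X = -13/2 (X = -1*13/2 = -13/2 ≈ -6.5000)
P(w, R) = R + R**2 + R*w (P(w, R) = (R*w + R**2) + R = (R**2 + R*w) + R = R + R**2 + R*w)
P(X, 13)*298 = (13*(1 + 13 - 13/2))*298 = (13*(15/2))*298 = (195/2)*298 = 29055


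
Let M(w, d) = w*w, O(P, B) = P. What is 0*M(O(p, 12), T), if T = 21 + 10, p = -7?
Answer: 0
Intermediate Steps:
T = 31
M(w, d) = w**2
0*M(O(p, 12), T) = 0*(-7)**2 = 0*49 = 0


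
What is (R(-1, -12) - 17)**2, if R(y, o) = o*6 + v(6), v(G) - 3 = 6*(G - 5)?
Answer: 6400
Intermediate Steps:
v(G) = -27 + 6*G (v(G) = 3 + 6*(G - 5) = 3 + 6*(-5 + G) = 3 + (-30 + 6*G) = -27 + 6*G)
R(y, o) = 9 + 6*o (R(y, o) = o*6 + (-27 + 6*6) = 6*o + (-27 + 36) = 6*o + 9 = 9 + 6*o)
(R(-1, -12) - 17)**2 = ((9 + 6*(-12)) - 17)**2 = ((9 - 72) - 17)**2 = (-63 - 17)**2 = (-80)**2 = 6400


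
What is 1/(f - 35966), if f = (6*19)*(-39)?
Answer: -1/40412 ≈ -2.4745e-5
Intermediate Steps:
f = -4446 (f = 114*(-39) = -4446)
1/(f - 35966) = 1/(-4446 - 35966) = 1/(-40412) = -1/40412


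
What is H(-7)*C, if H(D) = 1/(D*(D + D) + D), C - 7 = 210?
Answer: 31/13 ≈ 2.3846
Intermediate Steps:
C = 217 (C = 7 + 210 = 217)
H(D) = 1/(D + 2*D²) (H(D) = 1/(D*(2*D) + D) = 1/(2*D² + D) = 1/(D + 2*D²))
H(-7)*C = (1/((-7)*(1 + 2*(-7))))*217 = -1/(7*(1 - 14))*217 = -⅐/(-13)*217 = -⅐*(-1/13)*217 = (1/91)*217 = 31/13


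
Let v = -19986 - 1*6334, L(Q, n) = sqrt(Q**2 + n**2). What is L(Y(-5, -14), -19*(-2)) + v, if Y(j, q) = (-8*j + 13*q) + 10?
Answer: -26320 + 2*sqrt(4717) ≈ -26183.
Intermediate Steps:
Y(j, q) = 10 - 8*j + 13*q
v = -26320 (v = -19986 - 6334 = -26320)
L(Y(-5, -14), -19*(-2)) + v = sqrt((10 - 8*(-5) + 13*(-14))**2 + (-19*(-2))**2) - 26320 = sqrt((10 + 40 - 182)**2 + 38**2) - 26320 = sqrt((-132)**2 + 1444) - 26320 = sqrt(17424 + 1444) - 26320 = sqrt(18868) - 26320 = 2*sqrt(4717) - 26320 = -26320 + 2*sqrt(4717)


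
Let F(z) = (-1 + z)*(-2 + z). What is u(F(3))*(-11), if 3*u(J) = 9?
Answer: -33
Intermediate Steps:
u(J) = 3 (u(J) = (1/3)*9 = 3)
u(F(3))*(-11) = 3*(-11) = -33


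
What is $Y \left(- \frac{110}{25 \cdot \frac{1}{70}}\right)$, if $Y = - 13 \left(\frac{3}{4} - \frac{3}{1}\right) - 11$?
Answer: $-5621$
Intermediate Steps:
$Y = \frac{73}{4}$ ($Y = - 13 \left(3 \cdot \frac{1}{4} - 3\right) - 11 = - 13 \left(\frac{3}{4} - 3\right) - 11 = \left(-13\right) \left(- \frac{9}{4}\right) - 11 = \frac{117}{4} - 11 = \frac{73}{4} \approx 18.25$)
$Y \left(- \frac{110}{25 \cdot \frac{1}{70}}\right) = \frac{73 \left(- \frac{110}{25 \cdot \frac{1}{70}}\right)}{4} = \frac{73 \left(- \frac{110}{\frac{5}{14}}\right)}{4} = \frac{73 \left(\left(-110\right) \frac{14}{5}\right)}{4} = \frac{73}{4} \left(-308\right) = -5621$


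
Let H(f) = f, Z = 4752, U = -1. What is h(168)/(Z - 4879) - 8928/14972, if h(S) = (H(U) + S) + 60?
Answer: -1133125/475361 ≈ -2.3837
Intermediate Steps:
h(S) = 59 + S (h(S) = (-1 + S) + 60 = 59 + S)
h(168)/(Z - 4879) - 8928/14972 = (59 + 168)/(4752 - 4879) - 8928/14972 = 227/(-127) - 8928*1/14972 = 227*(-1/127) - 2232/3743 = -227/127 - 2232/3743 = -1133125/475361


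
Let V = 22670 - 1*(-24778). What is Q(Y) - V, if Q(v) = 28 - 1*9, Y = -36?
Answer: -47429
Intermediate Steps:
Q(v) = 19 (Q(v) = 28 - 9 = 19)
V = 47448 (V = 22670 + 24778 = 47448)
Q(Y) - V = 19 - 1*47448 = 19 - 47448 = -47429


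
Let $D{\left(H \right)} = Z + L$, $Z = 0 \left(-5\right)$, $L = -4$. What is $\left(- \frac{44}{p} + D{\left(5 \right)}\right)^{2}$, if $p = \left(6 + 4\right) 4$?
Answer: $\frac{2601}{100} \approx 26.01$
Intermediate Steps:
$Z = 0$
$p = 40$ ($p = 10 \cdot 4 = 40$)
$D{\left(H \right)} = -4$ ($D{\left(H \right)} = 0 - 4 = -4$)
$\left(- \frac{44}{p} + D{\left(5 \right)}\right)^{2} = \left(- \frac{44}{40} - 4\right)^{2} = \left(\left(-44\right) \frac{1}{40} - 4\right)^{2} = \left(- \frac{11}{10} - 4\right)^{2} = \left(- \frac{51}{10}\right)^{2} = \frac{2601}{100}$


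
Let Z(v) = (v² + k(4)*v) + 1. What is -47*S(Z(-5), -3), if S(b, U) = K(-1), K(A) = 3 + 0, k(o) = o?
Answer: -141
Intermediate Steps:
K(A) = 3
Z(v) = 1 + v² + 4*v (Z(v) = (v² + 4*v) + 1 = 1 + v² + 4*v)
S(b, U) = 3
-47*S(Z(-5), -3) = -47*3 = -141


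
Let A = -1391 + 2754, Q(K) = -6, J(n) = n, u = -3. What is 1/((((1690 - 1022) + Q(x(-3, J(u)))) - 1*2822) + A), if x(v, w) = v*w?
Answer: -1/797 ≈ -0.0012547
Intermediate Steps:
A = 1363
1/((((1690 - 1022) + Q(x(-3, J(u)))) - 1*2822) + A) = 1/((((1690 - 1022) - 6) - 1*2822) + 1363) = 1/(((668 - 6) - 2822) + 1363) = 1/((662 - 2822) + 1363) = 1/(-2160 + 1363) = 1/(-797) = -1/797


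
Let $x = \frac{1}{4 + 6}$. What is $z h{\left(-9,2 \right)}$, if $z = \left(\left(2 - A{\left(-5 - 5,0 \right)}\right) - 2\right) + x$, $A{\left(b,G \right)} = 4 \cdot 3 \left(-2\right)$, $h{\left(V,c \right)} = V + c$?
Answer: $- \frac{1687}{10} \approx -168.7$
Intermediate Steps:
$x = \frac{1}{10} \approx 0.1$
$A{\left(b,G \right)} = -24$ ($A{\left(b,G \right)} = 12 \left(-2\right) = -24$)
$z = \frac{241}{10}$ ($z = \left(\left(2 - -24\right) - 2\right) + \frac{1}{10} = \left(\left(2 + 24\right) - 2\right) + \frac{1}{10} = \left(26 - 2\right) + \frac{1}{10} = 24 + \frac{1}{10} = \frac{241}{10} \approx 24.1$)
$z h{\left(-9,2 \right)} = \frac{241 \left(-9 + 2\right)}{10} = \frac{241}{10} \left(-7\right) = - \frac{1687}{10}$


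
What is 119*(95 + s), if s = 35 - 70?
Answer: 7140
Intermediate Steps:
s = -35
119*(95 + s) = 119*(95 - 35) = 119*60 = 7140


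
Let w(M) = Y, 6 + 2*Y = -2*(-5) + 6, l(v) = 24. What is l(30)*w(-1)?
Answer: 120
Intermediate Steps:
Y = 5 (Y = -3 + (-2*(-5) + 6)/2 = -3 + (10 + 6)/2 = -3 + (½)*16 = -3 + 8 = 5)
w(M) = 5
l(30)*w(-1) = 24*5 = 120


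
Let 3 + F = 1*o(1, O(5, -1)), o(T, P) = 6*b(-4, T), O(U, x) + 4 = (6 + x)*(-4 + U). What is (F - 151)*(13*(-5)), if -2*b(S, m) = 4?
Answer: 10790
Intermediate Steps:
O(U, x) = -4 + (-4 + U)*(6 + x) (O(U, x) = -4 + (6 + x)*(-4 + U) = -4 + (-4 + U)*(6 + x))
b(S, m) = -2 (b(S, m) = -½*4 = -2)
o(T, P) = -12 (o(T, P) = 6*(-2) = -12)
F = -15 (F = -3 + 1*(-12) = -3 - 12 = -15)
(F - 151)*(13*(-5)) = (-15 - 151)*(13*(-5)) = -166*(-65) = 10790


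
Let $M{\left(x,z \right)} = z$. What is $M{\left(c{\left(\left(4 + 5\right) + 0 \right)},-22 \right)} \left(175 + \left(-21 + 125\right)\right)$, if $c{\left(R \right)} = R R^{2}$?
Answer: $-6138$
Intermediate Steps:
$c{\left(R \right)} = R^{3}$
$M{\left(c{\left(\left(4 + 5\right) + 0 \right)},-22 \right)} \left(175 + \left(-21 + 125\right)\right) = - 22 \left(175 + \left(-21 + 125\right)\right) = - 22 \left(175 + 104\right) = \left(-22\right) 279 = -6138$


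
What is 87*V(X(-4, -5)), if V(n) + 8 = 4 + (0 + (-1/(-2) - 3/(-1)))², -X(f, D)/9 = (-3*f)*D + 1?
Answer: 2871/4 ≈ 717.75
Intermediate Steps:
X(f, D) = -9 + 27*D*f (X(f, D) = -9*((-3*f)*D + 1) = -9*(-3*D*f + 1) = -9*(1 - 3*D*f) = -9 + 27*D*f)
V(n) = 33/4 (V(n) = -8 + (4 + (0 + (-1/(-2) - 3/(-1)))²) = -8 + (4 + (0 + (-1*(-½) - 3*(-1)))²) = -8 + (4 + (0 + (½ + 3))²) = -8 + (4 + (0 + 7/2)²) = -8 + (4 + (7/2)²) = -8 + (4 + 49/4) = -8 + 65/4 = 33/4)
87*V(X(-4, -5)) = 87*(33/4) = 2871/4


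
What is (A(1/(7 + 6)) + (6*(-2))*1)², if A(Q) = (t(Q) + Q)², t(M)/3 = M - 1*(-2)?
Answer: 22052416/28561 ≈ 772.12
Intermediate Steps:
t(M) = 6 + 3*M (t(M) = 3*(M - 1*(-2)) = 3*(M + 2) = 3*(2 + M) = 6 + 3*M)
A(Q) = (6 + 4*Q)² (A(Q) = ((6 + 3*Q) + Q)² = (6 + 4*Q)²)
(A(1/(7 + 6)) + (6*(-2))*1)² = (4*(3 + 2/(7 + 6))² + (6*(-2))*1)² = (4*(3 + 2/13)² - 12*1)² = (4*(3 + 2*(1/13))² - 12)² = (4*(3 + 2/13)² - 12)² = (4*(41/13)² - 12)² = (4*(1681/169) - 12)² = (6724/169 - 12)² = (4696/169)² = 22052416/28561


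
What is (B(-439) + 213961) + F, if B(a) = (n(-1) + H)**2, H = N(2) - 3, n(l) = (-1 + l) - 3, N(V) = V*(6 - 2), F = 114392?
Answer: 328353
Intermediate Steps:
N(V) = 4*V (N(V) = V*4 = 4*V)
n(l) = -4 + l
H = 5 (H = 4*2 - 3 = 8 - 3 = 5)
B(a) = 0 (B(a) = ((-4 - 1) + 5)**2 = (-5 + 5)**2 = 0**2 = 0)
(B(-439) + 213961) + F = (0 + 213961) + 114392 = 213961 + 114392 = 328353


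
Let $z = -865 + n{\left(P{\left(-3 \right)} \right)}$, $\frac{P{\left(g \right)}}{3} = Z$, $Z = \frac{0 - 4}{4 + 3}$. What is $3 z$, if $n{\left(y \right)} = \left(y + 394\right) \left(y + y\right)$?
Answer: $- \frac{324867}{49} \approx -6629.9$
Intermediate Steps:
$Z = - \frac{4}{7} \approx -0.57143$
$P{\left(g \right)} = - \frac{12}{7}$ ($P{\left(g \right)} = 3 \left(- \frac{4}{7}\right) = - \frac{12}{7}$)
$n{\left(y \right)} = 2 y \left(394 + y\right)$ ($n{\left(y \right)} = \left(394 + y\right) 2 y = 2 y \left(394 + y\right)$)
$z = - \frac{108289}{49}$ ($z = -865 + 2 \left(- \frac{12}{7}\right) \left(394 - \frac{12}{7}\right) = -865 + 2 \left(- \frac{12}{7}\right) \frac{2746}{7} = -865 - \frac{65904}{49} = - \frac{108289}{49} \approx -2210.0$)
$3 z = 3 \left(- \frac{108289}{49}\right) = - \frac{324867}{49}$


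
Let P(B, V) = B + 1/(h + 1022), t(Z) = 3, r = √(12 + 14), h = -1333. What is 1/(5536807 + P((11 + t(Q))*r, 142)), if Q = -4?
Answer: 66940688692/370637673457831795 - 677047*√26/1482550693831327180 ≈ 1.8061e-7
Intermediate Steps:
r = √26 ≈ 5.0990
P(B, V) = -1/311 + B (P(B, V) = B + 1/(-1333 + 1022) = B + 1/(-311) = B - 1/311 = -1/311 + B)
1/(5536807 + P((11 + t(Q))*r, 142)) = 1/(5536807 + (-1/311 + (11 + 3)*√26)) = 1/(5536807 + (-1/311 + 14*√26)) = 1/(1721946976/311 + 14*√26)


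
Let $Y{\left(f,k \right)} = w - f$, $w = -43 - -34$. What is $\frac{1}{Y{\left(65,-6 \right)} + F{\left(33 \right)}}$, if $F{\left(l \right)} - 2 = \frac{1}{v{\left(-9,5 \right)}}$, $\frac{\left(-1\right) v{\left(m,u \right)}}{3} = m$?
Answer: $- \frac{27}{1943} \approx -0.013896$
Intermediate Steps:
$v{\left(m,u \right)} = - 3 m$
$w = -9$ ($w = -43 + 34 = -9$)
$Y{\left(f,k \right)} = -9 - f$
$F{\left(l \right)} = \frac{55}{27}$ ($F{\left(l \right)} = 2 + \frac{1}{\left(-3\right) \left(-9\right)} = 2 + \frac{1}{27} = \frac{55}{27}$)
$\frac{1}{Y{\left(65,-6 \right)} + F{\left(33 \right)}} = \frac{1}{\left(-9 - 65\right) + \frac{55}{27}} = \frac{1}{-74 + \frac{55}{27}} = \frac{1}{- \frac{1943}{27}} = - \frac{27}{1943}$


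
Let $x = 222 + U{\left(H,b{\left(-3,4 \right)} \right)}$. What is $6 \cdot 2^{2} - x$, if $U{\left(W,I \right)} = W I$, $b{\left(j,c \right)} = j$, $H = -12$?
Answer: $-234$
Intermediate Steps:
$U{\left(W,I \right)} = I W$
$x = 258$ ($x = 222 - -36 = 222 + 36 = 258$)
$6 \cdot 2^{2} - x = 6 \cdot 2^{2} - 258 = 6 \cdot 4 - 258 = 24 - 258 = -234$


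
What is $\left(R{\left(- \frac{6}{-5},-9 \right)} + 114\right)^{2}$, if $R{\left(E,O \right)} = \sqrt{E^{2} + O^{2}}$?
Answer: $\frac{326961}{25} + \frac{684 \sqrt{229}}{5} \approx 15149.0$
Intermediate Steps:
$\left(R{\left(- \frac{6}{-5},-9 \right)} + 114\right)^{2} = \left(\sqrt{\left(- \frac{6}{-5}\right)^{2} + \left(-9\right)^{2}} + 114\right)^{2} = \left(\sqrt{\left(\left(-6\right) \left(- \frac{1}{5}\right)\right)^{2} + 81} + 114\right)^{2} = \left(\sqrt{\left(\frac{6}{5}\right)^{2} + 81} + 114\right)^{2} = \left(\sqrt{\frac{36}{25} + 81} + 114\right)^{2} = \left(\sqrt{\frac{2061}{25}} + 114\right)^{2} = \left(\frac{3 \sqrt{229}}{5} + 114\right)^{2} = \left(114 + \frac{3 \sqrt{229}}{5}\right)^{2}$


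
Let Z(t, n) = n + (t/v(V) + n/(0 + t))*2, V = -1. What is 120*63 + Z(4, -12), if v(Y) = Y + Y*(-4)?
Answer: 22634/3 ≈ 7544.7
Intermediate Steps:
v(Y) = -3*Y (v(Y) = Y - 4*Y = -3*Y)
Z(t, n) = n + 2*t/3 + 2*n/t (Z(t, n) = n + (t/((-3*(-1))) + n/(0 + t))*2 = n + (t/3 + n/t)*2 = n + (2*t/3 + 2*n/t) = n + 2*t/3 + 2*n/t)
120*63 + Z(4, -12) = 120*63 + (-12 + (2/3)*4 + 2*(-12)/4) = 7560 + (-12 + 8/3 + 2*(-12)*(1/4)) = 7560 + (-12 + 8/3 - 6) = 7560 - 46/3 = 22634/3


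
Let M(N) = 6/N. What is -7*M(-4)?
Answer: 21/2 ≈ 10.500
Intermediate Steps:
-7*M(-4) = -42/(-4) = -42*(-1)/4 = -7*(-3/2) = 21/2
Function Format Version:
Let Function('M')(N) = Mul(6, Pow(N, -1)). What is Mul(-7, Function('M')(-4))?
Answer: Rational(21, 2) ≈ 10.500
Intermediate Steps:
Mul(-7, Function('M')(-4)) = Mul(-7, Mul(6, Pow(-4, -1))) = Mul(-7, Mul(6, Rational(-1, 4))) = Mul(-7, Rational(-3, 2)) = Rational(21, 2)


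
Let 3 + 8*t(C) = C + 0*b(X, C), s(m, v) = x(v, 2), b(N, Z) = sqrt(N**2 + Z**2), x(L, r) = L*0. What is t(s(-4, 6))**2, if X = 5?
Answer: 9/64 ≈ 0.14063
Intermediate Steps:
x(L, r) = 0
s(m, v) = 0
t(C) = -3/8 + C/8 (t(C) = -3/8 + (C + 0*sqrt(5**2 + C**2))/8 = -3/8 + (C + 0*sqrt(25 + C**2))/8 = -3/8 + (C + 0)/8 = -3/8 + C/8)
t(s(-4, 6))**2 = (-3/8 + (1/8)*0)**2 = (-3/8 + 0)**2 = (-3/8)**2 = 9/64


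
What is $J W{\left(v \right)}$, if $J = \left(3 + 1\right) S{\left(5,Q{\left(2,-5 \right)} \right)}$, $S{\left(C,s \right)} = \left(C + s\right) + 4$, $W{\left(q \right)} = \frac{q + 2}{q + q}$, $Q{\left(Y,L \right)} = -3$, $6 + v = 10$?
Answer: $18$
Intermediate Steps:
$v = 4$ ($v = -6 + 10 = 4$)
$W{\left(q \right)} = \frac{2 + q}{2 q}$
$S{\left(C,s \right)} = 4 + C + s$
$J = 24$ ($J = \left(3 + 1\right) \left(4 + 5 - 3\right) = 4 \cdot 6 = 24$)
$J W{\left(v \right)} = 24 \frac{2 + 4}{2 \cdot 4} = 24 \cdot \frac{1}{2} \cdot \frac{1}{4} \cdot 6 = 24 \cdot \frac{3}{4} = 18$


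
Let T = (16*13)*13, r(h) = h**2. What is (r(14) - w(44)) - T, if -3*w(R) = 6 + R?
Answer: -7474/3 ≈ -2491.3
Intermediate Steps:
w(R) = -2 - R/3 (w(R) = -(6 + R)/3 = -2 - R/3)
T = 2704 (T = 208*13 = 2704)
(r(14) - w(44)) - T = (14**2 - (-2 - 1/3*44)) - 1*2704 = (196 - (-2 - 44/3)) - 2704 = (196 - 1*(-50/3)) - 2704 = (196 + 50/3) - 2704 = 638/3 - 2704 = -7474/3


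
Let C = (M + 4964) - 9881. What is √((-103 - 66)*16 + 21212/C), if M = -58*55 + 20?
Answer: 2*I*√44252994005/8087 ≈ 52.025*I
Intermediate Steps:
M = -3170 (M = -3190 + 20 = -3170)
C = -8087 (C = (-3170 + 4964) - 9881 = 1794 - 9881 = -8087)
√((-103 - 66)*16 + 21212/C) = √((-103 - 66)*16 + 21212/(-8087)) = √(-169*16 + 21212*(-1/8087)) = √(-2704 - 21212/8087) = √(-21888460/8087) = 2*I*√44252994005/8087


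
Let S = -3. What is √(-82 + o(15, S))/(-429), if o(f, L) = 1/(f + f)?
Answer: -I*√73770/12870 ≈ -0.021104*I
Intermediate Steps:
o(f, L) = 1/(2*f)
√(-82 + o(15, S))/(-429) = √(-82 + (½)/15)/(-429) = √(-82 + (½)*(1/15))*(-1/429) = √(-82 + 1/30)*(-1/429) = √(-2459/30)*(-1/429) = (I*√73770/30)*(-1/429) = -I*√73770/12870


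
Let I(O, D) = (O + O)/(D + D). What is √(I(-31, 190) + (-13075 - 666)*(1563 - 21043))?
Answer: √9663055942110/190 ≈ 16361.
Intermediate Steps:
I(O, D) = O/D (I(O, D) = (2*O)/((2*D)) = (2*O)*(1/(2*D)) = O/D)
√(I(-31, 190) + (-13075 - 666)*(1563 - 21043)) = √(-31/190 + (-13075 - 666)*(1563 - 21043)) = √(-31*1/190 - 13741*(-19480)) = √(-31/190 + 267674680) = √(50858189169/190) = √9663055942110/190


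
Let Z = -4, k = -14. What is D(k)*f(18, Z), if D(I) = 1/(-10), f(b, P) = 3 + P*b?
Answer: 69/10 ≈ 6.9000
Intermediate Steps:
D(I) = -⅒
D(k)*f(18, Z) = -(3 - 4*18)/10 = -(3 - 72)/10 = -⅒*(-69) = 69/10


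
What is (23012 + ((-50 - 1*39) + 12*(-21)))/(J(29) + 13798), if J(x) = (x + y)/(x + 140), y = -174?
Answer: 1277133/777239 ≈ 1.6432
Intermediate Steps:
J(x) = (-174 + x)/(140 + x) (J(x) = (x - 174)/(x + 140) = (-174 + x)/(140 + x))
(23012 + ((-50 - 1*39) + 12*(-21)))/(J(29) + 13798) = (23012 + ((-50 - 1*39) + 12*(-21)))/((-174 + 29)/(140 + 29) + 13798) = (23012 + ((-50 - 39) - 252))/(-145/169 + 13798) = (23012 + (-89 - 252))/((1/169)*(-145) + 13798) = (23012 - 341)/(-145/169 + 13798) = 22671/(2331717/169) = 22671*(169/2331717) = 1277133/777239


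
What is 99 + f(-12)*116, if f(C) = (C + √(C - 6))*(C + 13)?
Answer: -1293 + 348*I*√2 ≈ -1293.0 + 492.15*I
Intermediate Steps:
f(C) = (13 + C)*(C + √(-6 + C)) (f(C) = (C + √(-6 + C))*(13 + C) = (13 + C)*(C + √(-6 + C)))
99 + f(-12)*116 = 99 + ((-12)² + 13*(-12) + 13*√(-6 - 12) - 12*√(-6 - 12))*116 = 99 + (144 - 156 + 13*√(-18) - 36*I*√2)*116 = 99 + (144 - 156 + 13*(3*I*√2) - 36*I*√2)*116 = 99 + (144 - 156 + 39*I*√2 - 36*I*√2)*116 = 99 + (-12 + 3*I*√2)*116 = 99 + (-1392 + 348*I*√2) = -1293 + 348*I*√2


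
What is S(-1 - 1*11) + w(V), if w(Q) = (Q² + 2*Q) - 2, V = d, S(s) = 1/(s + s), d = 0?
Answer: -49/24 ≈ -2.0417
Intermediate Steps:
S(s) = 1/(2*s)
V = 0
w(Q) = -2 + Q² + 2*Q
S(-1 - 1*11) + w(V) = 1/(2*(-1 - 1*11)) + (-2 + 0² + 2*0) = 1/(2*(-1 - 11)) + (-2 + 0 + 0) = (½)/(-12) - 2 = (½)*(-1/12) - 2 = -1/24 - 2 = -49/24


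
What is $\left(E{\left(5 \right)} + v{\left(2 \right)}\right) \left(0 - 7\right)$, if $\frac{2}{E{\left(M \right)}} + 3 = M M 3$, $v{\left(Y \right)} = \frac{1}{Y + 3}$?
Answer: $- \frac{287}{180} \approx -1.5944$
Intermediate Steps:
$v{\left(Y \right)} = \frac{1}{3 + Y}$
$E{\left(M \right)} = \frac{2}{-3 + 3 M^{2}}$ ($E{\left(M \right)} = \frac{2}{-3 + M M 3} = \frac{2}{-3 + M^{2} \cdot 3} = \frac{2}{-3 + 3 M^{2}}$)
$\left(E{\left(5 \right)} + v{\left(2 \right)}\right) \left(0 - 7\right) = \left(\frac{2}{3 \left(-1 + 5^{2}\right)} + \frac{1}{3 + 2}\right) \left(0 - 7\right) = \left(\frac{2}{3 \left(-1 + 25\right)} + \frac{1}{5}\right) \left(-7\right) = \left(\frac{2}{3 \cdot 24} + \frac{1}{5}\right) \left(-7\right) = \left(\frac{2}{3} \cdot \frac{1}{24} + \frac{1}{5}\right) \left(-7\right) = \left(\frac{1}{36} + \frac{1}{5}\right) \left(-7\right) = \frac{41}{180} \left(-7\right) = - \frac{287}{180}$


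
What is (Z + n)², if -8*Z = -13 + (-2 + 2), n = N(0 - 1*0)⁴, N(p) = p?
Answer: 169/64 ≈ 2.6406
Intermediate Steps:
n = 0 (n = (0 - 1*0)⁴ = (0 + 0)⁴ = 0⁴ = 0)
Z = 13/8 (Z = -(-13 + (-2 + 2))/8 = -(-13 + 0)/8 = -⅛*(-13) = 13/8 ≈ 1.6250)
(Z + n)² = (13/8 + 0)² = (13/8)² = 169/64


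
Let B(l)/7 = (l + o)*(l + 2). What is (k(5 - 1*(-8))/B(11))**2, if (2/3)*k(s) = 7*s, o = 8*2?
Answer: 1/324 ≈ 0.0030864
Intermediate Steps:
o = 16
B(l) = 7*(2 + l)*(16 + l) (B(l) = 7*((l + 16)*(l + 2)) = 7*((16 + l)*(2 + l)) = 7*((2 + l)*(16 + l)) = 7*(2 + l)*(16 + l))
k(s) = 21*s/2 (k(s) = 3*(7*s)/2 = 21*s/2)
(k(5 - 1*(-8))/B(11))**2 = ((21*(5 - 1*(-8))/2)/(224 + 7*11**2 + 126*11))**2 = ((21*(5 + 8)/2)/(224 + 7*121 + 1386))**2 = (((21/2)*13)/(224 + 847 + 1386))**2 = ((273/2)/2457)**2 = ((273/2)*(1/2457))**2 = (1/18)**2 = 1/324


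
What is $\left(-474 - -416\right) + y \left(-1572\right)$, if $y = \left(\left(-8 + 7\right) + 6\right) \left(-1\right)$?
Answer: $7802$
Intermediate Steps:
$y = -5$ ($y = \left(-1 + 6\right) \left(-1\right) = 5 \left(-1\right) = -5$)
$\left(-474 - -416\right) + y \left(-1572\right) = \left(-474 - -416\right) - -7860 = \left(-474 + 416\right) + 7860 = -58 + 7860 = 7802$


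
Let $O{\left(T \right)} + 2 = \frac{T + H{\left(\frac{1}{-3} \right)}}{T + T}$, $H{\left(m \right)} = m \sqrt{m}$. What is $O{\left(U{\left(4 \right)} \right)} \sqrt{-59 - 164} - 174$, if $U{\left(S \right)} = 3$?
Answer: $-174 + \frac{\sqrt{669}}{54} - \frac{3 i \sqrt{223}}{2} \approx -173.52 - 22.4 i$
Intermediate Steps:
$H{\left(m \right)} = m^{\frac{3}{2}}$
$O{\left(T \right)} = -2 + \frac{T - \frac{i \sqrt{3}}{9}}{2 T}$ ($O{\left(T \right)} = -2 + \frac{T + \left(\frac{1}{-3}\right)^{\frac{3}{2}}}{T + T} = -2 + \frac{T + \left(- \frac{1}{3}\right)^{\frac{3}{2}}}{2 T} = -2 + \left(T - \frac{i \sqrt{3}}{9}\right) \frac{1}{2 T} = -2 + \frac{T - \frac{i \sqrt{3}}{9}}{2 T}$)
$O{\left(U{\left(4 \right)} \right)} \sqrt{-59 - 164} - 174 = \frac{\left(-27\right) 3 - i \sqrt{3}}{18 \cdot 3} \sqrt{-59 - 164} - 174 = \frac{1}{18} \cdot \frac{1}{3} \left(-81 - i \sqrt{3}\right) \sqrt{-223} - 174 = \left(- \frac{3}{2} - \frac{i \sqrt{3}}{54}\right) i \sqrt{223} - 174 = i \sqrt{223} \left(- \frac{3}{2} - \frac{i \sqrt{3}}{54}\right) - 174 = -174 + i \sqrt{223} \left(- \frac{3}{2} - \frac{i \sqrt{3}}{54}\right)$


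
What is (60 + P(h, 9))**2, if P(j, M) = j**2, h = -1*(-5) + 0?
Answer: 7225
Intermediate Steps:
h = 5 (h = 5 + 0 = 5)
(60 + P(h, 9))**2 = (60 + 5**2)**2 = (60 + 25)**2 = 85**2 = 7225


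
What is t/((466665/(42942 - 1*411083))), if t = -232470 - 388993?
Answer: 228786010283/466665 ≈ 4.9026e+5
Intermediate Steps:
t = -621463
t/((466665/(42942 - 1*411083))) = -621463/(466665/(42942 - 1*411083)) = -621463/(466665/(42942 - 411083)) = -621463/(466665/(-368141)) = -621463/(466665*(-1/368141)) = -621463/(-466665/368141) = -621463*(-368141/466665) = 228786010283/466665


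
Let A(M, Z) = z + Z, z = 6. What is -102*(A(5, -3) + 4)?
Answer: -714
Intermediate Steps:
A(M, Z) = 6 + Z
-102*(A(5, -3) + 4) = -102*((6 - 3) + 4) = -102*(3 + 4) = -102*7 = -714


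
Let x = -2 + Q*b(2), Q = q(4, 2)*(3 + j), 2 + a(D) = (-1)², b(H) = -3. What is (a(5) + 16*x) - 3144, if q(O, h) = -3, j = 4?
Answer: -2169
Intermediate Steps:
a(D) = -1 (a(D) = -2 + (-1)² = -2 + 1 = -1)
Q = -21 (Q = -3*(3 + 4) = -3*7 = -21)
x = 61 (x = -2 - 21*(-3) = -2 + 63 = 61)
(a(5) + 16*x) - 3144 = (-1 + 16*61) - 3144 = (-1 + 976) - 3144 = 975 - 3144 = -2169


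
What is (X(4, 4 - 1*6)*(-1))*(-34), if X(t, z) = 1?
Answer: 34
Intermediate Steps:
(X(4, 4 - 1*6)*(-1))*(-34) = (1*(-1))*(-34) = -1*(-34) = 34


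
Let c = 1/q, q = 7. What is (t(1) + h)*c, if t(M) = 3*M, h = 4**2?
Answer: 19/7 ≈ 2.7143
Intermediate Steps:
h = 16
c = 1/7 ≈ 0.14286
(t(1) + h)*c = (3*1 + 16)*(1/7) = (3 + 16)*(1/7) = 19*(1/7) = 19/7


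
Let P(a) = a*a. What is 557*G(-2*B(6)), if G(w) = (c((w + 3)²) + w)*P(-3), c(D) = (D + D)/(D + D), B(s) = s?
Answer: -55143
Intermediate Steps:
c(D) = 1 (c(D) = (2*D)/((2*D)) = (2*D)*(1/(2*D)) = 1)
P(a) = a²
G(w) = 9 + 9*w (G(w) = (1 + w)*(-3)² = (1 + w)*9 = 9 + 9*w)
557*G(-2*B(6)) = 557*(9 + 9*(-2*6)) = 557*(9 + 9*(-12)) = 557*(9 - 108) = 557*(-99) = -55143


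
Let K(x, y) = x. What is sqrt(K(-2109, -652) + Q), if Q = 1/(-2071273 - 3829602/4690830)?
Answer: I*sqrt(345643595959279607049730211)/404833056508 ≈ 45.924*I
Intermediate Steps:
Q = -781805/1619332226032 (Q = 1/(-2071273 - 3829602*1/4690830) = 1/(-2071273 - 638267/781805) = 1/(-1619332226032/781805) = -781805/1619332226032 ≈ -4.8279e-7)
sqrt(K(-2109, -652) + Q) = sqrt(-2109 - 781805/1619332226032) = sqrt(-3415171665483293/1619332226032) = I*sqrt(345643595959279607049730211)/404833056508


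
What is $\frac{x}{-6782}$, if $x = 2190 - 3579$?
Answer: $\frac{1389}{6782} \approx 0.20481$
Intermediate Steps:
$x = -1389$ ($x = 2190 - 3579 = -1389$)
$\frac{x}{-6782} = - \frac{1389}{-6782} = \left(-1389\right) \left(- \frac{1}{6782}\right) = \frac{1389}{6782}$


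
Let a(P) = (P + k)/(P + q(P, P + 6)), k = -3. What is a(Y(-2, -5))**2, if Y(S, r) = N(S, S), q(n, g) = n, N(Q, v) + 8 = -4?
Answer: 25/64 ≈ 0.39063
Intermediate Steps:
N(Q, v) = -12 (N(Q, v) = -8 - 4 = -12)
Y(S, r) = -12
a(P) = (-3 + P)/(2*P) (a(P) = (P - 3)/(P + P) = (-3 + P)/((2*P)) = (-3 + P)*(1/(2*P)) = (-3 + P)/(2*P))
a(Y(-2, -5))**2 = ((1/2)*(-3 - 12)/(-12))**2 = ((1/2)*(-1/12)*(-15))**2 = (5/8)**2 = 25/64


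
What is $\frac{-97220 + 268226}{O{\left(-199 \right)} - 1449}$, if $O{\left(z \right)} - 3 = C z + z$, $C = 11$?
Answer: $- \frac{28501}{639} \approx -44.602$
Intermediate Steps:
$O{\left(z \right)} = 3 + 12 z$ ($O{\left(z \right)} = 3 + \left(11 z + z\right) = 3 + 12 z$)
$\frac{-97220 + 268226}{O{\left(-199 \right)} - 1449} = \frac{-97220 + 268226}{\left(3 + 12 \left(-199\right)\right) - 1449} = \frac{171006}{\left(3 - 2388\right) - 1449} = \frac{171006}{-2385 - 1449} = \frac{171006}{-3834} = 171006 \left(- \frac{1}{3834}\right) = - \frac{28501}{639}$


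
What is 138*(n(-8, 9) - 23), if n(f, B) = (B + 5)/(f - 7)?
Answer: -16514/5 ≈ -3302.8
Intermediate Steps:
n(f, B) = (5 + B)/(-7 + f)
138*(n(-8, 9) - 23) = 138*((5 + 9)/(-7 - 8) - 23) = 138*(14/(-15) - 23) = 138*(-1/15*14 - 23) = 138*(-14/15 - 23) = 138*(-359/15) = -16514/5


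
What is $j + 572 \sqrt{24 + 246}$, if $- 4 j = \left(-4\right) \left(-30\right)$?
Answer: $-30 + 1716 \sqrt{30} \approx 9368.9$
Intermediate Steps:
$j = -30$ ($j = - \frac{\left(-4\right) \left(-30\right)}{4} = \left(- \frac{1}{4}\right) 120 = -30$)
$j + 572 \sqrt{24 + 246} = -30 + 572 \sqrt{24 + 246} = -30 + 572 \sqrt{270} = -30 + 572 \cdot 3 \sqrt{30} = -30 + 1716 \sqrt{30}$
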